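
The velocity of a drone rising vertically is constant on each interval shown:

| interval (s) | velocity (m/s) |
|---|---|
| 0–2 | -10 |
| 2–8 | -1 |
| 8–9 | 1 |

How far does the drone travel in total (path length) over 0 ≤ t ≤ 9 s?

27 m

Total distance travelled is ∫|v| dt — sum the magnitudes of each area piece.
0–2 s: |-10| × 2 = 20 m
2–8 s: |-1| × 6 = 6 m
8–9 s: |1| × 1 = 1 m
Total distance = 27 m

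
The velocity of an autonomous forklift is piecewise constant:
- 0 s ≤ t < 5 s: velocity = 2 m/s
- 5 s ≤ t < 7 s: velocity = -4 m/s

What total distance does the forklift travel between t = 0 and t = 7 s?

Total distance travelled is ∫|v| dt — sum the magnitudes of each area piece.
0–5 s: |2| × 5 = 10 m
5–7 s: |-4| × 2 = 8 m
Total distance = 18 m

18 m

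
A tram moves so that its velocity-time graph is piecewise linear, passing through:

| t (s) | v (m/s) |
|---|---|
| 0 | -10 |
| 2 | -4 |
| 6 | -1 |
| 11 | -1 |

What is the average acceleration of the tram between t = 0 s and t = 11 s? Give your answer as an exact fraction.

9/11 m/s²

Average acceleration = Δv/Δt = (-1 − -10)/(11 − 0) = 9/11 m/s².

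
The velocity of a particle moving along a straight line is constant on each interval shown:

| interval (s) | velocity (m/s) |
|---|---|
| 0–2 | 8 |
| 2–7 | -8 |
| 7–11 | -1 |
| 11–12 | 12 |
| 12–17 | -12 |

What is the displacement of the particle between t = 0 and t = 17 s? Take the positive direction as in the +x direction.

-76 m

Net displacement equals the area under the velocity-time graph (areas below the axis count negative).
0–2 s: 8 × 2 = 16 m
2–7 s: -8 × 5 = -40 m
7–11 s: -1 × 4 = -4 m
11–12 s: 12 × 1 = 12 m
12–17 s: -12 × 5 = -60 m
Net displacement = -76 m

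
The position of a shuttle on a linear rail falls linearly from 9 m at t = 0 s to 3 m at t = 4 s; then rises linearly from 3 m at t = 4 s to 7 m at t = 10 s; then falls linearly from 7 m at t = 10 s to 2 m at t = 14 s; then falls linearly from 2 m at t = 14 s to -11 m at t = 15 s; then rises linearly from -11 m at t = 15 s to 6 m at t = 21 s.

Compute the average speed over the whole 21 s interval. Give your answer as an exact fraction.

15/7 m/s

Average speed = (total path length)/(elapsed time); on a piecewise-linear x-t graph the path length is Σ|Δx|.
0–4 s: |Δx| = |3 − 9| = 6 m
4–10 s: |Δx| = |7 − 3| = 4 m
10–14 s: |Δx| = |2 − 7| = 5 m
14–15 s: |Δx| = |-11 − 2| = 13 m
15–21 s: |Δx| = |6 − -11| = 17 m
Total path = 45 m; average speed = 45/21 = 15/7 m/s.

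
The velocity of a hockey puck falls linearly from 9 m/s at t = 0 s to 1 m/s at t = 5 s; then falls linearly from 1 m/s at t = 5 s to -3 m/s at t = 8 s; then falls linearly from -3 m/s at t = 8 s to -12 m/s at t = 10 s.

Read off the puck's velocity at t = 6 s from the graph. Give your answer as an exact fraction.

On 5–8 s the graph is linear from 1 to -3 m/s: v(6) = 1 + (-3 − 1)·(6 − 5)/(8 − 5) = -1/3 m/s.

-1/3 m/s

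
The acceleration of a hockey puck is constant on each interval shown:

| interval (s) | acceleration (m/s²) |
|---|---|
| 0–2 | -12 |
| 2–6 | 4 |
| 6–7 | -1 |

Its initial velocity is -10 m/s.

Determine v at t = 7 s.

Δv equals the area under the a-t graph; then v = v₀ + Δv.
0–2 s: -12 × 2 = -24 m/s
2–6 s: 4 × 4 = 16 m/s
6–7 s: -1 × 1 = -1 m/s
Δv = -9 m/s, so v(7) = -10 + (-9) = -19 m/s.

-19 m/s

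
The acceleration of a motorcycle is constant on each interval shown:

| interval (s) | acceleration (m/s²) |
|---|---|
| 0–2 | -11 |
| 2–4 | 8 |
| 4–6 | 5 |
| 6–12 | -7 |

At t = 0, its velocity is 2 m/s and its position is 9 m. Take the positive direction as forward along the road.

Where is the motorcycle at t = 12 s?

On each constant-a segment, Δv = aΔt and Δx = v₀Δt + ½aΔt²; chain segment to segment.
0–2 s: v starts 2 m/s; Δx = 2·2 + ½·-11·2² = -18 m; v ends -20 m/s.
2–4 s: v starts -20 m/s; Δx = -20·2 + ½·8·2² = -24 m; v ends -4 m/s.
4–6 s: v starts -4 m/s; Δx = -4·2 + ½·5·2² = 2 m; v ends 6 m/s.
6–12 s: v starts 6 m/s; Δx = 6·6 + ½·-7·6² = -90 m; v ends -36 m/s.
x(12) = 9 + Σ Δx = -121 m.

-121 m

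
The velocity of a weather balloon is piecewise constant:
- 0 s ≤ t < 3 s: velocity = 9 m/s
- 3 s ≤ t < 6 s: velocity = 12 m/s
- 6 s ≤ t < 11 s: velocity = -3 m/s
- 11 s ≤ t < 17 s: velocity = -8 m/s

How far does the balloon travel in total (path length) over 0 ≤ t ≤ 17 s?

Total distance travelled is ∫|v| dt — sum the magnitudes of each area piece.
0–3 s: |9| × 3 = 27 m
3–6 s: |12| × 3 = 36 m
6–11 s: |-3| × 5 = 15 m
11–17 s: |-8| × 6 = 48 m
Total distance = 126 m

126 m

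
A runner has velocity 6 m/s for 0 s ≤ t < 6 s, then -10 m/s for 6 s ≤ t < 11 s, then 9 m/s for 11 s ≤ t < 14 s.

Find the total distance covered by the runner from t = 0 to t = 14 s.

113 m

Total distance travelled is ∫|v| dt — sum the magnitudes of each area piece.
0–6 s: |6| × 6 = 36 m
6–11 s: |-10| × 5 = 50 m
11–14 s: |9| × 3 = 27 m
Total distance = 113 m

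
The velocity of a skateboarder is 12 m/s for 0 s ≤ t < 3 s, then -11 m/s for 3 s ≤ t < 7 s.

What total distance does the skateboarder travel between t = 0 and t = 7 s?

Distance (not displacement) is the total path length: add the absolute areas under v-t.
0–3 s: |12| × 3 = 36 m
3–7 s: |-11| × 4 = 44 m
Total distance = 80 m

80 m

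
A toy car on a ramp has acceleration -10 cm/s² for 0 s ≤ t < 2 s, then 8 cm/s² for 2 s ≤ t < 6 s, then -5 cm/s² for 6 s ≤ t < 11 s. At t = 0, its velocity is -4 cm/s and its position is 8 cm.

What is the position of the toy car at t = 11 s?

-74.5 cm

On each constant-a segment, Δv = aΔt and Δx = v₀Δt + ½aΔt²; chain segment to segment.
0–2 s: v starts -4 cm/s; Δx = -4·2 + ½·-10·2² = -28 cm; v ends -24 cm/s.
2–6 s: v starts -24 cm/s; Δx = -24·4 + ½·8·4² = -32 cm; v ends 8 cm/s.
6–11 s: v starts 8 cm/s; Δx = 8·5 + ½·-5·5² = -22.5 cm; v ends -17 cm/s.
x(11) = 8 + Σ Δx = -74.5 cm.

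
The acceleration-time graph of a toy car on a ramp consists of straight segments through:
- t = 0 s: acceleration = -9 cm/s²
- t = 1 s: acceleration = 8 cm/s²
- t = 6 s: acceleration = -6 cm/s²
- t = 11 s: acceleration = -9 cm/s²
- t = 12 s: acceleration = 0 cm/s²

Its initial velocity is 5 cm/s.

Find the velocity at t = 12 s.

Δv equals the area under the a-t graph; then v = v₀ + Δv.
0–1 s: ½(-9 + 8)(1) = -0.5 cm/s
1–6 s: ½(8 + -6)(5) = 5 cm/s
6–11 s: ½(-6 + -9)(5) = -37.5 cm/s
11–12 s: ½(-9 + 0)(1) = -4.5 cm/s
Δv = -37.5 cm/s, so v(12) = 5 + (-37.5) = -32.5 cm/s.

-32.5 cm/s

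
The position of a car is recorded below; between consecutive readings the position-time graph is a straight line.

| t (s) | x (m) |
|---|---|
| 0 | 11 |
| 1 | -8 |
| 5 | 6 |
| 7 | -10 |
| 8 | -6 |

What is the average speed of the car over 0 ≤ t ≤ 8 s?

6.625 m/s

Average speed = (total path length)/(elapsed time); on a piecewise-linear x-t graph the path length is Σ|Δx|.
0–1 s: |Δx| = |-8 − 11| = 19 m
1–5 s: |Δx| = |6 − -8| = 14 m
5–7 s: |Δx| = |-10 − 6| = 16 m
7–8 s: |Δx| = |-6 − -10| = 4 m
Total path = 53 m; average speed = 53/8 = 6.625 m/s.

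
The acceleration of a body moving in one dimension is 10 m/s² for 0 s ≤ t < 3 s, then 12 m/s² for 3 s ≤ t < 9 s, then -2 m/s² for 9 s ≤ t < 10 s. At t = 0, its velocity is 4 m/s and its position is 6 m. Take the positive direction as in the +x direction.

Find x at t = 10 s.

588 m

On each constant-a segment, Δv = aΔt and Δx = v₀Δt + ½aΔt²; chain segment to segment.
0–3 s: v starts 4 m/s; Δx = 4·3 + ½·10·3² = 57 m; v ends 34 m/s.
3–9 s: v starts 34 m/s; Δx = 34·6 + ½·12·6² = 420 m; v ends 106 m/s.
9–10 s: v starts 106 m/s; Δx = 106·1 + ½·-2·1² = 105 m; v ends 104 m/s.
x(10) = 6 + Σ Δx = 588 m.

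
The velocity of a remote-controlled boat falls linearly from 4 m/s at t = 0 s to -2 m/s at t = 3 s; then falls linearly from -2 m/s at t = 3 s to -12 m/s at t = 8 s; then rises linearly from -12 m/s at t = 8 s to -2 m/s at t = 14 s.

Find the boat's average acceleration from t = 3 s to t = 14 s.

Average acceleration = Δv/Δt = (-2 − -2)/(14 − 3) = 0 m/s².

0 m/s²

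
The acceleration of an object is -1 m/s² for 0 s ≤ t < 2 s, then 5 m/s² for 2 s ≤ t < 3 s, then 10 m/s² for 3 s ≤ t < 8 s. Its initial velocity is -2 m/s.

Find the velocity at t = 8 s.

Δv equals the area under the a-t graph; then v = v₀ + Δv.
0–2 s: -1 × 2 = -2 m/s
2–3 s: 5 × 1 = 5 m/s
3–8 s: 10 × 5 = 50 m/s
Δv = 53 m/s, so v(8) = -2 + (53) = 51 m/s.

51 m/s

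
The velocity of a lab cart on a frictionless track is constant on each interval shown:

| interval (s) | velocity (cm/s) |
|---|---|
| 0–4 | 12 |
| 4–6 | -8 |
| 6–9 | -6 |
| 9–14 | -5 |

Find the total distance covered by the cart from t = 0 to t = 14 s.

Total distance travelled is ∫|v| dt — sum the magnitudes of each area piece.
0–4 s: |12| × 4 = 48 cm
4–6 s: |-8| × 2 = 16 cm
6–9 s: |-6| × 3 = 18 cm
9–14 s: |-5| × 5 = 25 cm
Total distance = 107 cm

107 cm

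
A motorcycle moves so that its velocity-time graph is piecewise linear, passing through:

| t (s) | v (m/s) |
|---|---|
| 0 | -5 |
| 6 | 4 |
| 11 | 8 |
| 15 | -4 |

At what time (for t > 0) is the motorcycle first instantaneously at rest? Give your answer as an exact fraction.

t = 10/3 s

v changes sign on 0–6 s (from -5 to 4); the graph is linear there, so v = 0 at t = 0 + (5)·(6 − 0)/(4 − -5) = 10/3 s.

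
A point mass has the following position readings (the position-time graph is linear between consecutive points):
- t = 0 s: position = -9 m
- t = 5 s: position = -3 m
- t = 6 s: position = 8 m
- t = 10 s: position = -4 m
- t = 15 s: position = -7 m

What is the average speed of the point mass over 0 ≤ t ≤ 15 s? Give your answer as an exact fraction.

Average speed = (total path length)/(elapsed time); on a piecewise-linear x-t graph the path length is Σ|Δx|.
0–5 s: |Δx| = |-3 − -9| = 6 m
5–6 s: |Δx| = |8 − -3| = 11 m
6–10 s: |Δx| = |-4 − 8| = 12 m
10–15 s: |Δx| = |-7 − -4| = 3 m
Total path = 32 m; average speed = 32/15 = 32/15 m/s.

32/15 m/s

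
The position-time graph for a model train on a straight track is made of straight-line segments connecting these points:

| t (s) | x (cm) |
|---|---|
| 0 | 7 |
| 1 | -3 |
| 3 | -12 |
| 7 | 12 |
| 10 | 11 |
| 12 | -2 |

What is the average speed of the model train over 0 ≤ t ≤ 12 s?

Average speed = (total path length)/(elapsed time); on a piecewise-linear x-t graph the path length is Σ|Δx|.
0–1 s: |Δx| = |-3 − 7| = 10 cm
1–3 s: |Δx| = |-12 − -3| = 9 cm
3–7 s: |Δx| = |12 − -12| = 24 cm
7–10 s: |Δx| = |11 − 12| = 1 cm
10–12 s: |Δx| = |-2 − 11| = 13 cm
Total path = 57 cm; average speed = 57/12 = 4.75 cm/s.

4.75 cm/s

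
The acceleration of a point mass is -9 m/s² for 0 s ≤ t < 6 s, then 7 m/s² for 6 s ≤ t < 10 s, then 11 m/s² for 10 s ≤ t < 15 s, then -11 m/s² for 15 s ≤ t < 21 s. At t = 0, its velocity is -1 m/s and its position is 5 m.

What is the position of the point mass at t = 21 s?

-354.5 m

On each constant-a segment, Δv = aΔt and Δx = v₀Δt + ½aΔt²; chain segment to segment.
0–6 s: v starts -1 m/s; Δx = -1·6 + ½·-9·6² = -168 m; v ends -55 m/s.
6–10 s: v starts -55 m/s; Δx = -55·4 + ½·7·4² = -164 m; v ends -27 m/s.
10–15 s: v starts -27 m/s; Δx = -27·5 + ½·11·5² = 2.5 m; v ends 28 m/s.
15–21 s: v starts 28 m/s; Δx = 28·6 + ½·-11·6² = -30 m; v ends -38 m/s.
x(21) = 5 + Σ Δx = -354.5 m.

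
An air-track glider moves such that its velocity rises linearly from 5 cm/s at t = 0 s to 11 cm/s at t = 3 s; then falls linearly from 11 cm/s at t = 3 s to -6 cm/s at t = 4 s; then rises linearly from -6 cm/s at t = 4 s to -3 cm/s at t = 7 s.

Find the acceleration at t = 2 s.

2 cm/s²

Acceleration is the slope of the v-t graph on 0–3 s: (11 − 5)/(3 − 0) = 2 cm/s².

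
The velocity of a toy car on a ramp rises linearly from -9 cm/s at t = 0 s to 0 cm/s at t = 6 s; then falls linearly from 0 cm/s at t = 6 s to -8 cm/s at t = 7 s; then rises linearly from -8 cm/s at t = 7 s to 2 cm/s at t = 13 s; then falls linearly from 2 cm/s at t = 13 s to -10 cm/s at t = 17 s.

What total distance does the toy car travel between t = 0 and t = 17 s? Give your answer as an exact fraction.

1031/15 cm

Distance (not displacement) is the total path length: add the absolute areas under v-t.
0–6 s: |½(-9 + 0)(6)| = 27 cm
6–7 s: |½(0 + -8)(1)| = 4 cm
7–13 s: v = 0 at t = 11.8 s; triangle areas 19.2 + 1.2 = 20.4 cm
13–17 s: v = 0 at t = 41/3 s; triangle areas 2/3 + 50/3 = 52/3 cm
Total distance = 1031/15 cm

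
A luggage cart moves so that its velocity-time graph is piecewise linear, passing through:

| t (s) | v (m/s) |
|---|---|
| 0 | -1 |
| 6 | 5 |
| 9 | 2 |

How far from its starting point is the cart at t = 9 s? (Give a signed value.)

Net displacement equals the area under the velocity-time graph (areas below the axis count negative).
0–6 s: ½(-1 + 5)(6) = 12 m
6–9 s: ½(5 + 2)(3) = 10.5 m
Net displacement = 22.5 m

22.5 m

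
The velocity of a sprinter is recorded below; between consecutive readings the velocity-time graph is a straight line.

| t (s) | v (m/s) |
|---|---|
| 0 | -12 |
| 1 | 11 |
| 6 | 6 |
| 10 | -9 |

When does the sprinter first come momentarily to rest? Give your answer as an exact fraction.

v changes sign on 0–1 s (from -12 to 11); the graph is linear there, so v = 0 at t = 0 + (12)·(1 − 0)/(11 − -12) = 12/23 s.

t = 12/23 s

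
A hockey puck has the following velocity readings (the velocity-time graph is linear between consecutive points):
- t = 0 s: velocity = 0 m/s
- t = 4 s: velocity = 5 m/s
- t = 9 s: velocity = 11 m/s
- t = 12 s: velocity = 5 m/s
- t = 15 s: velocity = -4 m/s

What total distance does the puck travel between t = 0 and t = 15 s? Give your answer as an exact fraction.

Distance (not displacement) is the total path length: add the absolute areas under v-t.
0–4 s: |½(0 + 5)(4)| = 10 m
4–9 s: |½(5 + 11)(5)| = 40 m
9–12 s: |½(11 + 5)(3)| = 24 m
12–15 s: v = 0 at t = 41/3 s; triangle areas 25/6 + 8/3 = 41/6 m
Total distance = 485/6 m

485/6 m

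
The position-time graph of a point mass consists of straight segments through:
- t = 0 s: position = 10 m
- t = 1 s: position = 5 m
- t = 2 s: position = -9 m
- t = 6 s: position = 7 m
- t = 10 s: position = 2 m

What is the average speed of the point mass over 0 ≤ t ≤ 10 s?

4 m/s

Average speed = (total path length)/(elapsed time); on a piecewise-linear x-t graph the path length is Σ|Δx|.
0–1 s: |Δx| = |5 − 10| = 5 m
1–2 s: |Δx| = |-9 − 5| = 14 m
2–6 s: |Δx| = |7 − -9| = 16 m
6–10 s: |Δx| = |2 − 7| = 5 m
Total path = 40 m; average speed = 40/10 = 4 m/s.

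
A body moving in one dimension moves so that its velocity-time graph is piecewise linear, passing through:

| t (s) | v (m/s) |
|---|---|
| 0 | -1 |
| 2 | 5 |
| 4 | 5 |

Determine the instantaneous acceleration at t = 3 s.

Acceleration is the slope of the v-t graph on 2–4 s: (5 − 5)/(4 − 2) = 0 m/s².

0 m/s²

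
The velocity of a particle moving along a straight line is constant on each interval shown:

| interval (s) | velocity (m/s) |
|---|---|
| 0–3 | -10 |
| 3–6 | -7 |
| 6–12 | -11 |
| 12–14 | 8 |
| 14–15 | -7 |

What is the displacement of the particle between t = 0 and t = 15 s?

-108 m

Displacement is the signed area under the v-t curve.
0–3 s: -10 × 3 = -30 m
3–6 s: -7 × 3 = -21 m
6–12 s: -11 × 6 = -66 m
12–14 s: 8 × 2 = 16 m
14–15 s: -7 × 1 = -7 m
Net displacement = -108 m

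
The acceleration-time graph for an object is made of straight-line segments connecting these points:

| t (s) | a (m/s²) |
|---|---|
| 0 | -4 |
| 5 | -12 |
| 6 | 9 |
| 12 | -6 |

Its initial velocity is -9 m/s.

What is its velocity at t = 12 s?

-41.5 m/s

Δv equals the area under the a-t graph; then v = v₀ + Δv.
0–5 s: ½(-4 + -12)(5) = -40 m/s
5–6 s: ½(-12 + 9)(1) = -1.5 m/s
6–12 s: ½(9 + -6)(6) = 9 m/s
Δv = -32.5 m/s, so v(12) = -9 + (-32.5) = -41.5 m/s.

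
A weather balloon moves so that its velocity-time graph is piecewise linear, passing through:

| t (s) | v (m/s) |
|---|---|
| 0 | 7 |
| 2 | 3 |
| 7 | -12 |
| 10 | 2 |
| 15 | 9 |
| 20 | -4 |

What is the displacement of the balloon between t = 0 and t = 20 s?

Displacement is the signed area under the v-t curve.
0–2 s: ½(7 + 3)(2) = 10 m
2–7 s: ½(3 + -12)(5) = -22.5 m
7–10 s: ½(-12 + 2)(3) = -15 m
10–15 s: ½(2 + 9)(5) = 27.5 m
15–20 s: ½(9 + -4)(5) = 12.5 m
Net displacement = 12.5 m

12.5 m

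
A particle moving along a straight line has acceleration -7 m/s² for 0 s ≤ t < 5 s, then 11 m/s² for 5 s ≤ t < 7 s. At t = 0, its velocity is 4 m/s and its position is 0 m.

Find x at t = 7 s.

On each constant-a segment, Δv = aΔt and Δx = v₀Δt + ½aΔt²; chain segment to segment.
0–5 s: v starts 4 m/s; Δx = 4·5 + ½·-7·5² = -67.5 m; v ends -31 m/s.
5–7 s: v starts -31 m/s; Δx = -31·2 + ½·11·2² = -40 m; v ends -9 m/s.
x(7) = 0 + Σ Δx = -107.5 m.

-107.5 m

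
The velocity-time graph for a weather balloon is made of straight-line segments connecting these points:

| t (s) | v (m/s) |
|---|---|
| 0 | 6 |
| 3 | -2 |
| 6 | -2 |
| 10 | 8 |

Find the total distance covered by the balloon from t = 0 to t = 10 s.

Distance (not displacement) is the total path length: add the absolute areas under v-t.
0–3 s: v = 0 at t = 2.25 s; triangle areas 6.75 + 0.75 = 7.5 m
3–6 s: |-2| × 3 = 6 m
6–10 s: v = 0 at t = 6.8 s; triangle areas 0.8 + 12.8 = 13.6 m
Total distance = 27.1 m

27.1 m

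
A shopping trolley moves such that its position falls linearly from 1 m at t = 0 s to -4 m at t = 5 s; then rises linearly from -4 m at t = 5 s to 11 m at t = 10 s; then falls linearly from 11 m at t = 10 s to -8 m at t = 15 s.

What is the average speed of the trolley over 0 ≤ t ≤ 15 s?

Average speed = (total path length)/(elapsed time); on a piecewise-linear x-t graph the path length is Σ|Δx|.
0–5 s: |Δx| = |-4 − 1| = 5 m
5–10 s: |Δx| = |11 − -4| = 15 m
10–15 s: |Δx| = |-8 − 11| = 19 m
Total path = 39 m; average speed = 39/15 = 2.6 m/s.

2.6 m/s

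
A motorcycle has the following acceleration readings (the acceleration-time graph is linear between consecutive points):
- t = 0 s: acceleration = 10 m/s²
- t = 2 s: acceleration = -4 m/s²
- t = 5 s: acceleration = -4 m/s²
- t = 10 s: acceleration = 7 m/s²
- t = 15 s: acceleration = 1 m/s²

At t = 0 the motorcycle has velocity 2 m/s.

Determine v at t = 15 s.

Δv equals the area under the a-t graph; then v = v₀ + Δv.
0–2 s: ½(10 + -4)(2) = 6 m/s
2–5 s: -4 × 3 = -12 m/s
5–10 s: ½(-4 + 7)(5) = 7.5 m/s
10–15 s: ½(7 + 1)(5) = 20 m/s
Δv = 21.5 m/s, so v(15) = 2 + (21.5) = 23.5 m/s.

23.5 m/s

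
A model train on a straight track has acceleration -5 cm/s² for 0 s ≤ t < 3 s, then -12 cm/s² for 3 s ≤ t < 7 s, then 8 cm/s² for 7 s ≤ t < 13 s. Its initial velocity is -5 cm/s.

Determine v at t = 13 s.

Δv equals the area under the a-t graph; then v = v₀ + Δv.
0–3 s: -5 × 3 = -15 cm/s
3–7 s: -12 × 4 = -48 cm/s
7–13 s: 8 × 6 = 48 cm/s
Δv = -15 cm/s, so v(13) = -5 + (-15) = -20 cm/s.

-20 cm/s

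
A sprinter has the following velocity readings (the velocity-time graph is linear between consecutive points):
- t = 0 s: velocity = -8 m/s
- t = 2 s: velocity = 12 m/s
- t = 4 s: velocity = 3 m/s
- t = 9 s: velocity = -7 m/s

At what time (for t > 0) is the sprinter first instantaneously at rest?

t = 0.8 s

v changes sign on 0–2 s (from -8 to 12); the graph is linear there, so v = 0 at t = 0 + (8)·(2 − 0)/(12 − -8) = 0.8 s.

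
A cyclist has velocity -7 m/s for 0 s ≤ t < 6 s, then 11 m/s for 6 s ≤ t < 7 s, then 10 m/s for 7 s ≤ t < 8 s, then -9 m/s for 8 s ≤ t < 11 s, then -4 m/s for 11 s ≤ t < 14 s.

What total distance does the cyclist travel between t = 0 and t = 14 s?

102 m

Distance (not displacement) is the total path length: add the absolute areas under v-t.
0–6 s: |-7| × 6 = 42 m
6–7 s: |11| × 1 = 11 m
7–8 s: |10| × 1 = 10 m
8–11 s: |-9| × 3 = 27 m
11–14 s: |-4| × 3 = 12 m
Total distance = 102 m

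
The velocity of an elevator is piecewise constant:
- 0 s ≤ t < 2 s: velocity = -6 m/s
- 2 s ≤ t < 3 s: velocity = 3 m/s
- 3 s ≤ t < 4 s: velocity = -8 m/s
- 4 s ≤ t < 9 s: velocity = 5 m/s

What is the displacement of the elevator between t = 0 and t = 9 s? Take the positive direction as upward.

8 m

Net displacement equals the area under the velocity-time graph (areas below the axis count negative).
0–2 s: -6 × 2 = -12 m
2–3 s: 3 × 1 = 3 m
3–4 s: -8 × 1 = -8 m
4–9 s: 5 × 5 = 25 m
Net displacement = 8 m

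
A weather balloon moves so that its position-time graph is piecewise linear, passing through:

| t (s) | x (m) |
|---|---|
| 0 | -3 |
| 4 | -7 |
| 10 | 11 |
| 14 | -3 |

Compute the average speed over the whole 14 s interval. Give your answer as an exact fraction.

18/7 m/s

Average speed = (total path length)/(elapsed time); on a piecewise-linear x-t graph the path length is Σ|Δx|.
0–4 s: |Δx| = |-7 − -3| = 4 m
4–10 s: |Δx| = |11 − -7| = 18 m
10–14 s: |Δx| = |-3 − 11| = 14 m
Total path = 36 m; average speed = 36/14 = 18/7 m/s.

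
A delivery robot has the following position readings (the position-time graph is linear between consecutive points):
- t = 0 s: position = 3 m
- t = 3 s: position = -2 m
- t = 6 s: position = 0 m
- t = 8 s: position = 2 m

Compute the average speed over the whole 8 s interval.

Average speed = (total path length)/(elapsed time); on a piecewise-linear x-t graph the path length is Σ|Δx|.
0–3 s: |Δx| = |-2 − 3| = 5 m
3–6 s: |Δx| = |0 − -2| = 2 m
6–8 s: |Δx| = |2 − 0| = 2 m
Total path = 9 m; average speed = 9/8 = 1.125 m/s.

1.125 m/s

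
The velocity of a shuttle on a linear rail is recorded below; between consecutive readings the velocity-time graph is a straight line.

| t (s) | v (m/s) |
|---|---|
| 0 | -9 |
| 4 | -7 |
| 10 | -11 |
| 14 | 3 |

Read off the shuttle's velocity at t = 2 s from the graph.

On 0–4 s the graph is linear from -9 to -7 m/s: v(2) = -9 + (-7 − -9)·(2 − 0)/(4 − 0) = -8 m/s.

-8 m/s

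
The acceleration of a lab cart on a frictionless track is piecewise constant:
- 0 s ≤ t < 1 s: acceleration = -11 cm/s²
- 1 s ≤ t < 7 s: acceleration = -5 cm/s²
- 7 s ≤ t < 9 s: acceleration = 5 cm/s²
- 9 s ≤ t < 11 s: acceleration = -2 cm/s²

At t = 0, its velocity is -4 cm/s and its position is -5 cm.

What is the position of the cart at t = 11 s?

-348.5 cm

On each constant-a segment, Δv = aΔt and Δx = v₀Δt + ½aΔt²; chain segment to segment.
0–1 s: v starts -4 cm/s; Δx = -4·1 + ½·-11·1² = -9.5 cm; v ends -15 cm/s.
1–7 s: v starts -15 cm/s; Δx = -15·6 + ½·-5·6² = -180 cm; v ends -45 cm/s.
7–9 s: v starts -45 cm/s; Δx = -45·2 + ½·5·2² = -80 cm; v ends -35 cm/s.
9–11 s: v starts -35 cm/s; Δx = -35·2 + ½·-2·2² = -74 cm; v ends -39 cm/s.
x(11) = -5 + Σ Δx = -348.5 cm.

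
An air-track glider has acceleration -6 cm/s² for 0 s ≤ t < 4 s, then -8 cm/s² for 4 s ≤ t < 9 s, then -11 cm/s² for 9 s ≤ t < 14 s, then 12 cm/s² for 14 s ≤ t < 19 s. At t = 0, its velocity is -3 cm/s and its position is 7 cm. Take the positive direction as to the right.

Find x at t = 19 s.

-1220.5 cm

On each constant-a segment, Δv = aΔt and Δx = v₀Δt + ½aΔt²; chain segment to segment.
0–4 s: v starts -3 cm/s; Δx = -3·4 + ½·-6·4² = -60 cm; v ends -27 cm/s.
4–9 s: v starts -27 cm/s; Δx = -27·5 + ½·-8·5² = -235 cm; v ends -67 cm/s.
9–14 s: v starts -67 cm/s; Δx = -67·5 + ½·-11·5² = -472.5 cm; v ends -122 cm/s.
14–19 s: v starts -122 cm/s; Δx = -122·5 + ½·12·5² = -460 cm; v ends -62 cm/s.
x(19) = 7 + Σ Δx = -1220.5 cm.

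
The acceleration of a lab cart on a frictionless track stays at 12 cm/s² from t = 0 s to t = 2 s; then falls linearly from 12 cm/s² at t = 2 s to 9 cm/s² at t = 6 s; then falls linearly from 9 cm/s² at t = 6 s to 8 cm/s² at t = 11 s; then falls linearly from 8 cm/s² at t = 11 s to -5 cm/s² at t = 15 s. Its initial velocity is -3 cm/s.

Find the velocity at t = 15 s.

Δv equals the area under the a-t graph; then v = v₀ + Δv.
0–2 s: 12 × 2 = 24 cm/s
2–6 s: ½(12 + 9)(4) = 42 cm/s
6–11 s: ½(9 + 8)(5) = 42.5 cm/s
11–15 s: ½(8 + -5)(4) = 6 cm/s
Δv = 114.5 cm/s, so v(15) = -3 + (114.5) = 111.5 cm/s.

111.5 cm/s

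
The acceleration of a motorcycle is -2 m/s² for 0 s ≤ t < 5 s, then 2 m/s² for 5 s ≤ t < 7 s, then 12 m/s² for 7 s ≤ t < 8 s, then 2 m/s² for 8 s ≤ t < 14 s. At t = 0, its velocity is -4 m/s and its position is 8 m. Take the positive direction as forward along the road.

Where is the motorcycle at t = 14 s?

On each constant-a segment, Δv = aΔt and Δx = v₀Δt + ½aΔt²; chain segment to segment.
0–5 s: v starts -4 m/s; Δx = -4·5 + ½·-2·5² = -45 m; v ends -14 m/s.
5–7 s: v starts -14 m/s; Δx = -14·2 + ½·2·2² = -24 m; v ends -10 m/s.
7–8 s: v starts -10 m/s; Δx = -10·1 + ½·12·1² = -4 m; v ends 2 m/s.
8–14 s: v starts 2 m/s; Δx = 2·6 + ½·2·6² = 48 m; v ends 14 m/s.
x(14) = 8 + Σ Δx = -17 m.

-17 m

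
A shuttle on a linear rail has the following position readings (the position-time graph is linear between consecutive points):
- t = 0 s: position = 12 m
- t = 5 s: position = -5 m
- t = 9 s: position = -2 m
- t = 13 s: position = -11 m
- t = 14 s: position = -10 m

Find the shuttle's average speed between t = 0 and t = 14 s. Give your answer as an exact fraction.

15/7 m/s

Average speed = (total path length)/(elapsed time); on a piecewise-linear x-t graph the path length is Σ|Δx|.
0–5 s: |Δx| = |-5 − 12| = 17 m
5–9 s: |Δx| = |-2 − -5| = 3 m
9–13 s: |Δx| = |-11 − -2| = 9 m
13–14 s: |Δx| = |-10 − -11| = 1 m
Total path = 30 m; average speed = 30/14 = 15/7 m/s.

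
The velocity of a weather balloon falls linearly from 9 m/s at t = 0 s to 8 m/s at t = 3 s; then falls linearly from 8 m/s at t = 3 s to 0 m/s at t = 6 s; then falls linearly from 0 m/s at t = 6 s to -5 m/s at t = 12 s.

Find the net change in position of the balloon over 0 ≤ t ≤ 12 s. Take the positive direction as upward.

Net displacement equals the area under the velocity-time graph (areas below the axis count negative).
0–3 s: ½(9 + 8)(3) = 25.5 m
3–6 s: ½(8 + 0)(3) = 12 m
6–12 s: ½(0 + -5)(6) = -15 m
Net displacement = 22.5 m

22.5 m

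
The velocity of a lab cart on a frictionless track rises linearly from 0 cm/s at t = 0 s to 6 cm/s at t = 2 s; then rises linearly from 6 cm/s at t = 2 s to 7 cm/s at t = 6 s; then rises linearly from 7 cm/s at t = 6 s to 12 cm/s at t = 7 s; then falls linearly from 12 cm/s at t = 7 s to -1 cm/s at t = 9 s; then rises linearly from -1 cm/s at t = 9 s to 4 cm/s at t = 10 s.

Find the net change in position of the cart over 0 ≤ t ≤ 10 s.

54 cm

Net displacement equals the area under the velocity-time graph (areas below the axis count negative).
0–2 s: ½(0 + 6)(2) = 6 cm
2–6 s: ½(6 + 7)(4) = 26 cm
6–7 s: ½(7 + 12)(1) = 9.5 cm
7–9 s: ½(12 + -1)(2) = 11 cm
9–10 s: ½(-1 + 4)(1) = 1.5 cm
Net displacement = 54 cm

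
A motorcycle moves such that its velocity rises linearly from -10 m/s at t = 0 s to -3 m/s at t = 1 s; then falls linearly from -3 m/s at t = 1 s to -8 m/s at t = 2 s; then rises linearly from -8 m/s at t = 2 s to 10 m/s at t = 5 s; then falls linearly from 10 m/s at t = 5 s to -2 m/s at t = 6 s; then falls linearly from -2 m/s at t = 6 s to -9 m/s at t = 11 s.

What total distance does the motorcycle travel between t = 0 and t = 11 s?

Distance (not displacement) is the total path length: add the absolute areas under v-t.
0–1 s: |½(-10 + -3)(1)| = 6.5 m
1–2 s: |½(-3 + -8)(1)| = 5.5 m
2–5 s: v = 0 at t = 10/3 s; triangle areas 16/3 + 25/3 = 41/3 m
5–6 s: v = 0 at t = 35/6 s; triangle areas 25/6 + 1/6 = 13/3 m
6–11 s: |½(-2 + -9)(5)| = 27.5 m
Total distance = 57.5 m

57.5 m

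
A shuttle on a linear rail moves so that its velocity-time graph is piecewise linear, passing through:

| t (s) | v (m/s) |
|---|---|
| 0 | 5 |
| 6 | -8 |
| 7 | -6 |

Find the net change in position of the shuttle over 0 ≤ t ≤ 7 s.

Net displacement equals the area under the velocity-time graph (areas below the axis count negative).
0–6 s: ½(5 + -8)(6) = -9 m
6–7 s: ½(-8 + -6)(1) = -7 m
Net displacement = -16 m

-16 m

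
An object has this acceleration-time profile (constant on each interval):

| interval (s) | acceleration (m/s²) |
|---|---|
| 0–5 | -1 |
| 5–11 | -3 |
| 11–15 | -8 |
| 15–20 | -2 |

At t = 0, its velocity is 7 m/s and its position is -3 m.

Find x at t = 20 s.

-415.5 m

On each constant-a segment, Δv = aΔt and Δx = v₀Δt + ½aΔt²; chain segment to segment.
0–5 s: v starts 7 m/s; Δx = 7·5 + ½·-1·5² = 22.5 m; v ends 2 m/s.
5–11 s: v starts 2 m/s; Δx = 2·6 + ½·-3·6² = -42 m; v ends -16 m/s.
11–15 s: v starts -16 m/s; Δx = -16·4 + ½·-8·4² = -128 m; v ends -48 m/s.
15–20 s: v starts -48 m/s; Δx = -48·5 + ½·-2·5² = -265 m; v ends -58 m/s.
x(20) = -3 + Σ Δx = -415.5 m.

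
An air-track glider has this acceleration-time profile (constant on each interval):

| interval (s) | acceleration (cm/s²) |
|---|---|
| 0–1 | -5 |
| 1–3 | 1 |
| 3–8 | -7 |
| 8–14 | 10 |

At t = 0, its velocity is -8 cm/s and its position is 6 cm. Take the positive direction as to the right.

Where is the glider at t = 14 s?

On each constant-a segment, Δv = aΔt and Δx = v₀Δt + ½aΔt²; chain segment to segment.
0–1 s: v starts -8 cm/s; Δx = -8·1 + ½·-5·1² = -10.5 cm; v ends -13 cm/s.
1–3 s: v starts -13 cm/s; Δx = -13·2 + ½·1·2² = -24 cm; v ends -11 cm/s.
3–8 s: v starts -11 cm/s; Δx = -11·5 + ½·-7·5² = -142.5 cm; v ends -46 cm/s.
8–14 s: v starts -46 cm/s; Δx = -46·6 + ½·10·6² = -96 cm; v ends 14 cm/s.
x(14) = 6 + Σ Δx = -267 cm.

-267 cm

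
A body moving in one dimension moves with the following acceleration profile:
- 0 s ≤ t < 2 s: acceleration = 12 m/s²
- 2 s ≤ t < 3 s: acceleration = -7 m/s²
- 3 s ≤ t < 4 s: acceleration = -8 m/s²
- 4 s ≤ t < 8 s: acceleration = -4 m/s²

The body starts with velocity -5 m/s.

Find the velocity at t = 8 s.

Δv equals the area under the a-t graph; then v = v₀ + Δv.
0–2 s: 12 × 2 = 24 m/s
2–3 s: -7 × 1 = -7 m/s
3–4 s: -8 × 1 = -8 m/s
4–8 s: -4 × 4 = -16 m/s
Δv = -7 m/s, so v(8) = -5 + (-7) = -12 m/s.

-12 m/s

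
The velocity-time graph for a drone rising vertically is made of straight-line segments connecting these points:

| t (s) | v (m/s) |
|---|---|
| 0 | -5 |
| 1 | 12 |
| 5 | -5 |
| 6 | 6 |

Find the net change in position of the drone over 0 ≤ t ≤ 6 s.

18 m

Displacement is the signed area under the v-t curve.
0–1 s: ½(-5 + 12)(1) = 3.5 m
1–5 s: ½(12 + -5)(4) = 14 m
5–6 s: ½(-5 + 6)(1) = 0.5 m
Net displacement = 18 m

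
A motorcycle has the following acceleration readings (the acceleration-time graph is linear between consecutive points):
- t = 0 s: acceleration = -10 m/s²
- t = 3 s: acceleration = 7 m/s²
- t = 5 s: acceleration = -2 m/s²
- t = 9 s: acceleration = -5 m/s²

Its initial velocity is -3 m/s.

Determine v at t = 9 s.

-16.5 m/s

Δv equals the area under the a-t graph; then v = v₀ + Δv.
0–3 s: ½(-10 + 7)(3) = -4.5 m/s
3–5 s: ½(7 + -2)(2) = 5 m/s
5–9 s: ½(-2 + -5)(4) = -14 m/s
Δv = -13.5 m/s, so v(9) = -3 + (-13.5) = -16.5 m/s.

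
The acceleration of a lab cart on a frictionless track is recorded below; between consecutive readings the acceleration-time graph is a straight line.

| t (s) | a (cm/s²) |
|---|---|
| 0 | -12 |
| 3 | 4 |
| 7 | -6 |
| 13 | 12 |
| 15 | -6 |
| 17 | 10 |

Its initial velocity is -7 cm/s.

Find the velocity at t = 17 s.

5 cm/s

Δv equals the area under the a-t graph; then v = v₀ + Δv.
0–3 s: ½(-12 + 4)(3) = -12 cm/s
3–7 s: ½(4 + -6)(4) = -4 cm/s
7–13 s: ½(-6 + 12)(6) = 18 cm/s
13–15 s: ½(12 + -6)(2) = 6 cm/s
15–17 s: ½(-6 + 10)(2) = 4 cm/s
Δv = 12 cm/s, so v(17) = -7 + (12) = 5 cm/s.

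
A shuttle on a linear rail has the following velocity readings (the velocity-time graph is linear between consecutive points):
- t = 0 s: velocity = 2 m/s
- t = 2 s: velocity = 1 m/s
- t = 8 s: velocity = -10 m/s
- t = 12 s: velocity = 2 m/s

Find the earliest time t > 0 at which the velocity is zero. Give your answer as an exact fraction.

v changes sign on 2–8 s (from 1 to -10); the graph is linear there, so v = 0 at t = 2 + (-1)·(8 − 2)/(-10 − 1) = 28/11 s.

t = 28/11 s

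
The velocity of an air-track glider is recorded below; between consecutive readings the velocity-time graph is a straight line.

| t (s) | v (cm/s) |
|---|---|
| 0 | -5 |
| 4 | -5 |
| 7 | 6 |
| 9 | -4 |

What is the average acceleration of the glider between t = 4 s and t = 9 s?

Average acceleration = Δv/Δt = (-4 − -5)/(9 − 4) = 0.2 cm/s².

0.2 cm/s²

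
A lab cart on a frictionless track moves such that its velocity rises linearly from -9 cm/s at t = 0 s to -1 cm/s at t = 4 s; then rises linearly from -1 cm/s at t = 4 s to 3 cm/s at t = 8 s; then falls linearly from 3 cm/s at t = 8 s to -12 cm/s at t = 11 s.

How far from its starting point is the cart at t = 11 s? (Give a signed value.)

-29.5 cm

Displacement is the signed area under the v-t curve.
0–4 s: ½(-9 + -1)(4) = -20 cm
4–8 s: ½(-1 + 3)(4) = 4 cm
8–11 s: ½(3 + -12)(3) = -13.5 cm
Net displacement = -29.5 cm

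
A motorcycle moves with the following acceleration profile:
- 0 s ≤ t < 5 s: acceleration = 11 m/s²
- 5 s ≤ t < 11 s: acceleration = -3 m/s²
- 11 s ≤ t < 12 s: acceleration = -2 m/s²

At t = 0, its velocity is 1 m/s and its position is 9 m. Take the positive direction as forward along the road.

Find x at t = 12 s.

On each constant-a segment, Δv = aΔt and Δx = v₀Δt + ½aΔt²; chain segment to segment.
0–5 s: v starts 1 m/s; Δx = 1·5 + ½·11·5² = 142.5 m; v ends 56 m/s.
5–11 s: v starts 56 m/s; Δx = 56·6 + ½·-3·6² = 282 m; v ends 38 m/s.
11–12 s: v starts 38 m/s; Δx = 38·1 + ½·-2·1² = 37 m; v ends 36 m/s.
x(12) = 9 + Σ Δx = 470.5 m.

470.5 m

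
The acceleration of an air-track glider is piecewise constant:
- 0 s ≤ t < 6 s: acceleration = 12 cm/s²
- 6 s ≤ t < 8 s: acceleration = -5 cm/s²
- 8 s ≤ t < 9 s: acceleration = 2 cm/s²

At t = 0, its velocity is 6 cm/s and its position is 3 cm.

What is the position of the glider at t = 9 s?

470 cm

On each constant-a segment, Δv = aΔt and Δx = v₀Δt + ½aΔt²; chain segment to segment.
0–6 s: v starts 6 cm/s; Δx = 6·6 + ½·12·6² = 252 cm; v ends 78 cm/s.
6–8 s: v starts 78 cm/s; Δx = 78·2 + ½·-5·2² = 146 cm; v ends 68 cm/s.
8–9 s: v starts 68 cm/s; Δx = 68·1 + ½·2·1² = 69 cm; v ends 70 cm/s.
x(9) = 3 + Σ Δx = 470 cm.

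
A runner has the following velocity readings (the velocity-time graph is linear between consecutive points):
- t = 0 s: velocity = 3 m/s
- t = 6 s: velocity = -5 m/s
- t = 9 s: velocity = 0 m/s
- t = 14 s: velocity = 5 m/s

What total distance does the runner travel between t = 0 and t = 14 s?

Distance (not displacement) is the total path length: add the absolute areas under v-t.
0–6 s: v = 0 at t = 2.25 s; triangle areas 3.375 + 9.375 = 12.75 m
6–9 s: |½(-5 + 0)(3)| = 7.5 m
9–14 s: |½(0 + 5)(5)| = 12.5 m
Total distance = 32.75 m

32.75 m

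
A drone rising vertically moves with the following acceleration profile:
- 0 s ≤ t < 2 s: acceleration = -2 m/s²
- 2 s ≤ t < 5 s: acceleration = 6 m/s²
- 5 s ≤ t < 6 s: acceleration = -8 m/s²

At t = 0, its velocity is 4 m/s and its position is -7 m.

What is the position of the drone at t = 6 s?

38 m

On each constant-a segment, Δv = aΔt and Δx = v₀Δt + ½aΔt²; chain segment to segment.
0–2 s: v starts 4 m/s; Δx = 4·2 + ½·-2·2² = 4 m; v ends 0 m/s.
2–5 s: v starts 0 m/s; Δx = 0·3 + ½·6·3² = 27 m; v ends 18 m/s.
5–6 s: v starts 18 m/s; Δx = 18·1 + ½·-8·1² = 14 m; v ends 10 m/s.
x(6) = -7 + Σ Δx = 38 m.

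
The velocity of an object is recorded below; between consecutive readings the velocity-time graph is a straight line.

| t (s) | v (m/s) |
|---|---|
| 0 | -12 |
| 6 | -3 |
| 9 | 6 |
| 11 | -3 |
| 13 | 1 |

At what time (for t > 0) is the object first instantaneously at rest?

v changes sign on 6–9 s (from -3 to 6); the graph is linear there, so v = 0 at t = 6 + (3)·(9 − 6)/(6 − -3) = 7 s.

t = 7 s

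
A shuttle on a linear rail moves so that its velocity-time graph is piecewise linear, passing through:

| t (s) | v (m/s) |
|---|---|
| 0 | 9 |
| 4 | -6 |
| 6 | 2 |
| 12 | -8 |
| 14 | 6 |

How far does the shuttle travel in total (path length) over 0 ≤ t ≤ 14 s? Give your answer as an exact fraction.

337/7 m

Distance (not displacement) is the total path length: add the absolute areas under v-t.
0–4 s: v = 0 at t = 2.4 s; triangle areas 10.8 + 4.8 = 15.6 m
4–6 s: v = 0 at t = 5.5 s; triangle areas 4.5 + 0.5 = 5 m
6–12 s: v = 0 at t = 7.2 s; triangle areas 1.2 + 19.2 = 20.4 m
12–14 s: v = 0 at t = 92/7 s; triangle areas 32/7 + 18/7 = 50/7 m
Total distance = 337/7 m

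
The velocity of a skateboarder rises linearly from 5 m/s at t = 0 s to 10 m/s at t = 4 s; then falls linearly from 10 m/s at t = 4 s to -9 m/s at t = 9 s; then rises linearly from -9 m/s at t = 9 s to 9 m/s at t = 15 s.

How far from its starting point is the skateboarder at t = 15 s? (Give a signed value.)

32.5 m

Displacement is the signed area under the v-t curve.
0–4 s: ½(5 + 10)(4) = 30 m
4–9 s: ½(10 + -9)(5) = 2.5 m
9–15 s: ½(-9 + 9)(6) = 0 m
Net displacement = 32.5 m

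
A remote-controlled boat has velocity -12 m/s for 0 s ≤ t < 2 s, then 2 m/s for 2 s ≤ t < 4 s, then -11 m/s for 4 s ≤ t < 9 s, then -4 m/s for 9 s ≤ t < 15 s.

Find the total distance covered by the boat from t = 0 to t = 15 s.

107 m

Total distance travelled is ∫|v| dt — sum the magnitudes of each area piece.
0–2 s: |-12| × 2 = 24 m
2–4 s: |2| × 2 = 4 m
4–9 s: |-11| × 5 = 55 m
9–15 s: |-4| × 6 = 24 m
Total distance = 107 m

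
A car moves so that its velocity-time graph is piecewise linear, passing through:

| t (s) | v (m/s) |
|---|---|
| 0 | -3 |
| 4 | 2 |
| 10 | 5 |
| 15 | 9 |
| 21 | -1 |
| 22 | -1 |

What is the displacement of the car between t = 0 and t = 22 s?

77 m

Displacement is the signed area under the v-t curve.
0–4 s: ½(-3 + 2)(4) = -2 m
4–10 s: ½(2 + 5)(6) = 21 m
10–15 s: ½(5 + 9)(5) = 35 m
15–21 s: ½(9 + -1)(6) = 24 m
21–22 s: -1 × 1 = -1 m
Net displacement = 77 m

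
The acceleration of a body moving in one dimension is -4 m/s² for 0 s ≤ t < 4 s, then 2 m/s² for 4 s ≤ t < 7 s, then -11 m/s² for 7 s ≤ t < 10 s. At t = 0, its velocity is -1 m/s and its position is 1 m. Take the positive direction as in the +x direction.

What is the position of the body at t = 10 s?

On each constant-a segment, Δv = aΔt and Δx = v₀Δt + ½aΔt²; chain segment to segment.
0–4 s: v starts -1 m/s; Δx = -1·4 + ½·-4·4² = -36 m; v ends -17 m/s.
4–7 s: v starts -17 m/s; Δx = -17·3 + ½·2·3² = -42 m; v ends -11 m/s.
7–10 s: v starts -11 m/s; Δx = -11·3 + ½·-11·3² = -82.5 m; v ends -44 m/s.
x(10) = 1 + Σ Δx = -159.5 m.

-159.5 m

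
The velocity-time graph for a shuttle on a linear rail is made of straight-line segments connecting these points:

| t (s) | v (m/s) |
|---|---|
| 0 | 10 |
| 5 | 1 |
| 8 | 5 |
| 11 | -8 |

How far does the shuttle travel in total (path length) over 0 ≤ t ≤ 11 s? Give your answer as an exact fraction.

Distance (not displacement) is the total path length: add the absolute areas under v-t.
0–5 s: |½(10 + 1)(5)| = 27.5 m
5–8 s: |½(1 + 5)(3)| = 9 m
8–11 s: v = 0 at t = 119/13 s; triangle areas 75/26 + 96/13 = 267/26 m
Total distance = 608/13 m

608/13 m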